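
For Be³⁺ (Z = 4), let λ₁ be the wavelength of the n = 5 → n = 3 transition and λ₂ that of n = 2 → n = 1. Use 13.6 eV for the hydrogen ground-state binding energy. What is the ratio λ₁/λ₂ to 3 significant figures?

λ ∝ 1/ΔE ∝ 1/(1/n_f² − 1/n_i²), and the Z² and hc factors cancel in the ratio.
λ₁/λ₂ = (1/1² − 1/2²)/(1/3² − 1/5²) = 0.7500/0.07111 = 10.5.

10.5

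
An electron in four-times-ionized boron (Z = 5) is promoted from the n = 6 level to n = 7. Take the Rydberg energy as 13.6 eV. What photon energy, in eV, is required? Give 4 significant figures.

The Bohr energies scale as Z², so for Z = 5: E_n = −340.0/n² eV.
E_7 = −340.0/49 = −6.939 eV and E_6 = −340.0/36 = −9.444 eV.
The photon energy is |E_7 − E_6| = 2.506 eV.

2.506 eV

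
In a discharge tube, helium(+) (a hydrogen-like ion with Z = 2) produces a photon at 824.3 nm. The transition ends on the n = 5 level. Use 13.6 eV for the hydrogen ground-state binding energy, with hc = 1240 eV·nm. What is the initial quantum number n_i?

n_i = 9

The photon energy is ΔE = hc/λ = 1240 / 824.3 = 1.504 eV.
With Z = 2, ΔE = 54.40 × (1/n_f² − 1/n_i²), so 1/n_f² − 1/n_i² = 0.02765.
With n_f = 5: 1/n_i² = 1/25 − 0.02765 = 0.01235, so n_i ≈ 9.00.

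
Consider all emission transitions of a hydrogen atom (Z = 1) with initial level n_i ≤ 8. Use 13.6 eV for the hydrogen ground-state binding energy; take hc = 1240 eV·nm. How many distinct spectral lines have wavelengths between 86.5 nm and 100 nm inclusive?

5

Enumerate all n_i → n_f pairs with 1 ≤ n_f < n_i ≤ 8 and compute λ = 1240 / [13.6·1·(1/n_f² − 1/n_i²)].
Lines falling in [86.5, 100] nm: 8→1 (92.62 nm), 7→1 (93.08 nm), 6→1 (93.78 nm), 5→1 (94.98 nm), 4→1 (97.25 nm).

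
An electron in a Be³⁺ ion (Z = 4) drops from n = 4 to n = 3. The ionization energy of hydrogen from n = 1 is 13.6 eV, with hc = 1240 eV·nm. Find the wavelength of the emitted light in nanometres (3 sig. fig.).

For Z = 4 the level energies scale as Z², so the effective Rydberg energy is 13.6 × 16 = 217.6 eV.
ΔE = 217.6 × (1/3² − 1/4²) = 217.6 × 0.04861 = 10.58 eV.
λ = hc/ΔE = 1240 / 10.58 = 117 nm.

117 nm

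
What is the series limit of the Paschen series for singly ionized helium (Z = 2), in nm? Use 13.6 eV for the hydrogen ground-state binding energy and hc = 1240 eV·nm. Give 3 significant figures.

205 nm

The Paschen series has lower level n_f = 3; the series limit corresponds to n_i → ∞.
ΔE_max = 13.6 × 4 / 3² = 6.044 eV.
λ_min = 1240 / 6.044 = 205 nm.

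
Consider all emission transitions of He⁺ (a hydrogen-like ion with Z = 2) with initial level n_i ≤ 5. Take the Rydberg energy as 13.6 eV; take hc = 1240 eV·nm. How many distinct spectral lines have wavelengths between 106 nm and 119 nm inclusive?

1

Enumerate all n_i → n_f pairs with 1 ≤ n_f < n_i ≤ 5 and compute λ = 1240 / [13.6·4·(1/n_f² − 1/n_i²)].
Lines falling in [106, 119] nm: 5→2 (108.5 nm).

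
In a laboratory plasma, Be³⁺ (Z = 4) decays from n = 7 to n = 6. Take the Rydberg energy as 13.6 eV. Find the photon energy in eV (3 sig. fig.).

The Bohr energies scale as Z², so for Z = 4: E_n = −217.6/n² eV.
E_7 = −217.6/49 = −4.441 eV and E_6 = −217.6/36 = −6.044 eV.
The photon energy is |E_7 − E_6| = 1.60 eV.

1.60 eV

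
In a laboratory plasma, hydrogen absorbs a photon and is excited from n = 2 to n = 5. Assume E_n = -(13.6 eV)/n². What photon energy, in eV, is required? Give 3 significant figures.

2.86 eV

E_5 = −13.60/25 = −0.5440 eV and E_2 = −13.60/4 = −3.400 eV.
The photon energy is |E_5 − E_2| = 2.86 eV.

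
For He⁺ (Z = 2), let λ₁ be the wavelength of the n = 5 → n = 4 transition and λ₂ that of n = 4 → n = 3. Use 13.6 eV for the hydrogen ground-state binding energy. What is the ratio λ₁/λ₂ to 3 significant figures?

λ ∝ 1/ΔE ∝ 1/(1/n_f² − 1/n_i²), and the Z² and hc factors cancel in the ratio.
λ₁/λ₂ = (1/3² − 1/4²)/(1/4² − 1/5²) = 0.04861/0.02250 = 2.16.

2.16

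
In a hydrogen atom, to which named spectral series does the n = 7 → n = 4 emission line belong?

Brackett

The series is set by the lower level: n_f = 4 is the Brackett series.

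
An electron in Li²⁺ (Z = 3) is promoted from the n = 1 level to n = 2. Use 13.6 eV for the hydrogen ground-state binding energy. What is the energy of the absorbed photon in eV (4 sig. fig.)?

The Bohr energies scale as Z², so for Z = 3: E_n = −122.4/n² eV.
E_2 = −122.4/4 = −30.60 eV and E_1 = −122.4/1 = −122.4 eV.
The photon energy is |E_2 − E_1| = 91.80 eV.

91.80 eV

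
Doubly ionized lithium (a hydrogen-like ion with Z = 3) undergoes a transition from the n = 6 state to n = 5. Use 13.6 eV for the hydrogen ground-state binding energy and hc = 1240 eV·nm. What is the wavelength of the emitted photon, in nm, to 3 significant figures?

For Z = 3 the level energies scale as Z², so the effective Rydberg energy is 13.6 × 9 = 122.4 eV.
ΔE = 122.4 × (1/5² − 1/6²) = 122.4 × 0.01222 = 1.496 eV.
λ = hc/ΔE = 1240 / 1.496 = 829 nm.

829 nm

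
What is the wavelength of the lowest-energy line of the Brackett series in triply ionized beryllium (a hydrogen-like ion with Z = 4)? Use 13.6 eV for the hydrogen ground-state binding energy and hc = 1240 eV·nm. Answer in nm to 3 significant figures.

The Brackett series terminates on n_f = 4; the first line has n_i = 4+1 = 5.
ΔE = 217.6 × (1/4² − 1/5²) = 4.896 eV.
λ = 1240 / 4.896 = 253 nm.

253 nm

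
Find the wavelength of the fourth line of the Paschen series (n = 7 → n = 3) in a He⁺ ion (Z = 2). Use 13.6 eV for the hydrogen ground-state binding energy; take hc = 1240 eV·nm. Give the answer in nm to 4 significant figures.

The Paschen series terminates on n_f = 3; the fourth line has n_i = 3+4 = 7.
ΔE = 54.40 × (1/3² − 1/7²) = 4.934 eV.
λ = 1240 / 4.934 = 251.3 nm.

251.3 nm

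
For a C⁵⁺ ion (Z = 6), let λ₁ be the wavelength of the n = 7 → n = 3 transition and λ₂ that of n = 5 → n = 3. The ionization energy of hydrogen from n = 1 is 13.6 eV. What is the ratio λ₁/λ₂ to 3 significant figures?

λ ∝ 1/ΔE ∝ 1/(1/n_f² − 1/n_i²), and the Z² and hc factors cancel in the ratio.
λ₁/λ₂ = (1/3² − 1/5²)/(1/3² − 1/7²) = 0.07111/0.09070 = 0.784.

0.784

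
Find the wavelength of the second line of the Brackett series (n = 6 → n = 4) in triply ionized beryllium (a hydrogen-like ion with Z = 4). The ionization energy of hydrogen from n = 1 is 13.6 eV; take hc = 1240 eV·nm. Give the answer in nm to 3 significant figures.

164 nm

The Brackett series terminates on n_f = 4; the second line has n_i = 4+2 = 6.
ΔE = 217.6 × (1/4² − 1/6²) = 7.556 eV.
λ = 1240 / 7.556 = 164 nm.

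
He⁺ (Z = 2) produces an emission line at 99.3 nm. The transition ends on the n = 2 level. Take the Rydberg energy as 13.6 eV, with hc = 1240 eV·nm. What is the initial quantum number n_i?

The photon energy is ΔE = hc/λ = 1240 / 99.3 = 12.49 eV.
With Z = 2, ΔE = 54.40 × (1/n_f² − 1/n_i²), so 1/n_f² − 1/n_i² = 0.2295.
With n_f = 2: 1/n_i² = 1/4 − 0.2295 = 0.02045, so n_i ≈ 6.99.

n_i = 7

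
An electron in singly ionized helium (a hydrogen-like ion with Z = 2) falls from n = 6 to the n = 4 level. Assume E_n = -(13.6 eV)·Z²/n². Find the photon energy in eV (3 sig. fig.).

1.89 eV

The Bohr energies scale as Z², so for Z = 2: E_n = −54.40/n² eV.
E_6 = −54.40/36 = −1.511 eV and E_4 = −54.40/16 = −3.400 eV.
The photon energy is |E_6 − E_4| = 1.89 eV.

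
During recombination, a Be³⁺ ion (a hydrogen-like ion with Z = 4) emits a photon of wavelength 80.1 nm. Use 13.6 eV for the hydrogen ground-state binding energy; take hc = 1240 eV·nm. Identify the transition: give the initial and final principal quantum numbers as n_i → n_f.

n_i = 5, n_f = 3

The photon energy is ΔE = hc/λ = 1240 / 80.1 = 15.48 eV.
With Z = 4, ΔE = 217.6 × (1/n_f² − 1/n_i²), so 1/n_f² − 1/n_i² = 0.07114.
Trying n_f = 3 gives 1/n_i² = 0.03997, i.e. n_i ≈ 5; this pair matches.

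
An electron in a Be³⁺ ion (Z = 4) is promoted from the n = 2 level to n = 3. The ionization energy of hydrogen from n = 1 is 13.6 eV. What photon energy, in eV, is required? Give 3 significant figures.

30.2 eV

The Bohr energies scale as Z², so for Z = 4: E_n = −217.6/n² eV.
E_3 = −217.6/9 = −24.18 eV and E_2 = −217.6/4 = −54.40 eV.
The photon energy is |E_3 − E_2| = 30.2 eV.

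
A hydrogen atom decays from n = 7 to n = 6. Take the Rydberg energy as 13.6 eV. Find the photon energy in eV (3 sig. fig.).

0.100 eV

E_7 = −13.60/49 = −0.2776 eV and E_6 = −13.60/36 = −0.3778 eV.
The photon energy is |E_7 − E_6| = 0.100 eV.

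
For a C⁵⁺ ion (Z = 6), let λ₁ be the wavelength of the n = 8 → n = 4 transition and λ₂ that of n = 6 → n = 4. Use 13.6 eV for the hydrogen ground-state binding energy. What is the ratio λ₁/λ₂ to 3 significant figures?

λ ∝ 1/ΔE ∝ 1/(1/n_f² − 1/n_i²), and the Z² and hc factors cancel in the ratio.
λ₁/λ₂ = (1/4² − 1/6²)/(1/4² − 1/8²) = 0.03472/0.04688 = 0.741.

0.741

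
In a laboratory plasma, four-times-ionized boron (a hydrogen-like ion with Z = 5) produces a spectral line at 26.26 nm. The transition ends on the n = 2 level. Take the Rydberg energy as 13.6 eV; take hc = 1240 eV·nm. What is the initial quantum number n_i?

n_i = 3

The photon energy is ΔE = hc/λ = 1240 / 26.26 = 47.22 eV.
With Z = 5, ΔE = 340.0 × (1/n_f² − 1/n_i²), so 1/n_f² − 1/n_i² = 0.1389.
With n_f = 2: 1/n_i² = 1/4 − 0.1389 = 0.1111, so n_i ≈ 3.00.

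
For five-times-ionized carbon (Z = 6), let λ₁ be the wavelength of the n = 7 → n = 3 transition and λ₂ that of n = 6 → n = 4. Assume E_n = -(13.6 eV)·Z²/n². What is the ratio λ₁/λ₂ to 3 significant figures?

0.383

λ ∝ 1/ΔE ∝ 1/(1/n_f² − 1/n_i²), and the Z² and hc factors cancel in the ratio.
λ₁/λ₂ = (1/4² − 1/6²)/(1/3² − 1/7²) = 0.03472/0.09070 = 0.383.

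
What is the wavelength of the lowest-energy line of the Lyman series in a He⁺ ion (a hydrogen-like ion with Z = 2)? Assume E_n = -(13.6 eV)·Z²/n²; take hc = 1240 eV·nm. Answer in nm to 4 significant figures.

The Lyman series terminates on n_f = 1; the first line has n_i = 1+1 = 2.
ΔE = 54.40 × (1/1² − 1/2²) = 40.80 eV.
λ = 1240 / 40.80 = 30.39 nm.

30.39 nm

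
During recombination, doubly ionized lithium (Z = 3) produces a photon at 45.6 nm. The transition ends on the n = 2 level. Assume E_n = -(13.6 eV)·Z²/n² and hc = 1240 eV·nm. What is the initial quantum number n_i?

n_i = 6

The photon energy is ΔE = hc/λ = 1240 / 45.6 = 27.19 eV.
With Z = 3, ΔE = 122.4 × (1/n_f² − 1/n_i²), so 1/n_f² − 1/n_i² = 0.2222.
With n_f = 2: 1/n_i² = 1/4 − 0.2222 = 0.02784, so n_i ≈ 5.99.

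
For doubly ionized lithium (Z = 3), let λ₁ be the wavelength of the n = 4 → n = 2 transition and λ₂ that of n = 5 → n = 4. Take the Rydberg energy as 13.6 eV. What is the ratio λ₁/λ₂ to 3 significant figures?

λ ∝ 1/ΔE ∝ 1/(1/n_f² − 1/n_i²), and the Z² and hc factors cancel in the ratio.
λ₁/λ₂ = (1/4² − 1/5²)/(1/2² − 1/4²) = 0.02250/0.1875 = 0.120.

0.120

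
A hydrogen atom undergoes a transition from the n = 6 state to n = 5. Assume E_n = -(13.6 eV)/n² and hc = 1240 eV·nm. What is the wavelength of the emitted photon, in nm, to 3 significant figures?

7460 nm

ΔE = 13.60 × (1/5² − 1/6²) = 13.60 × 0.01222 = 0.1662 eV.
λ = hc/ΔE = 1240 / 0.1662 = 7460 nm.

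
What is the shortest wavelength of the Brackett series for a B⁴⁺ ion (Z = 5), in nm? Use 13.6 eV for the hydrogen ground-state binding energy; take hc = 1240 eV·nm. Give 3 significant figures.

The Brackett series has lower level n_f = 4; the series limit corresponds to n_i → ∞.
ΔE_max = 13.6 × 25 / 4² = 21.25 eV.
λ_min = 1240 / 21.25 = 58.4 nm.

58.4 nm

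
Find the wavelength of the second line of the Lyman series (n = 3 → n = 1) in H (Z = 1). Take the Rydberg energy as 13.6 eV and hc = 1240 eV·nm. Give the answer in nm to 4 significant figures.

The Lyman series terminates on n_f = 1; the second line has n_i = 1+2 = 3.
ΔE = 13.60 × (1/1² − 1/3²) = 12.09 eV.
λ = 1240 / 12.09 = 102.6 nm.

102.6 nm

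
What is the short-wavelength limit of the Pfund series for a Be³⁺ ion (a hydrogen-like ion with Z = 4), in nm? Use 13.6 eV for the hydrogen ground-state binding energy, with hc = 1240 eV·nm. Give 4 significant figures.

142.5 nm

The Pfund series has lower level n_f = 5; the series limit corresponds to n_i → ∞.
ΔE_max = 13.6 × 16 / 5² = 8.704 eV.
λ_min = 1240 / 8.704 = 142.5 nm.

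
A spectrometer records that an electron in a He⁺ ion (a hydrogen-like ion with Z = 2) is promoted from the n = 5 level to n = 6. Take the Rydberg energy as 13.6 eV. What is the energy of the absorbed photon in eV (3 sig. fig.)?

The Bohr energies scale as Z², so for Z = 2: E_n = −54.40/n² eV.
E_6 = −54.40/36 = −1.511 eV and E_5 = −54.40/25 = −2.176 eV.
The photon energy is |E_6 − E_5| = 0.665 eV.

0.665 eV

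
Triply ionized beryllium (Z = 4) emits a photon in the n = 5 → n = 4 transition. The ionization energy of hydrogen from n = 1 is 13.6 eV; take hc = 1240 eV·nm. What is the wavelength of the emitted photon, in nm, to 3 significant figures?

For Z = 4 the level energies scale as Z², so the effective Rydberg energy is 13.6 × 16 = 217.6 eV.
ΔE = 217.6 × (1/4² − 1/5²) = 217.6 × 0.02250 = 4.896 eV.
λ = hc/ΔE = 1240 / 4.896 = 253 nm.

253 nm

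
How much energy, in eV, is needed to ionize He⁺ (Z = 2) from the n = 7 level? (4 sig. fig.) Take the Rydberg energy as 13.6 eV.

1.110 eV

E_n = −13.6 Z²/n² = −54.40/n² eV for Z = 2.
E_7 = −54.40/49 = −1.110 eV, so ionization (to E = 0) requires 1.110 eV.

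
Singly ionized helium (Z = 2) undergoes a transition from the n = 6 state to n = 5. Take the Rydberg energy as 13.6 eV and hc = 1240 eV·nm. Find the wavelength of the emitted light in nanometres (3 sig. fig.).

1860 nm

For Z = 2 the level energies scale as Z², so the effective Rydberg energy is 13.6 × 4 = 54.40 eV.
ΔE = 54.40 × (1/5² − 1/6²) = 54.40 × 0.01222 = 0.6649 eV.
λ = hc/ΔE = 1240 / 0.6649 = 1860 nm.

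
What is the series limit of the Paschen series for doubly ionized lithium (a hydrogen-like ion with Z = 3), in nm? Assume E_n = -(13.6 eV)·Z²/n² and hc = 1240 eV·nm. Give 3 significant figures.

The Paschen series has lower level n_f = 3; the series limit corresponds to n_i → ∞.
ΔE_max = 13.6 × 9 / 3² = 13.60 eV.
λ_min = 1240 / 13.60 = 91.2 nm.

91.2 nm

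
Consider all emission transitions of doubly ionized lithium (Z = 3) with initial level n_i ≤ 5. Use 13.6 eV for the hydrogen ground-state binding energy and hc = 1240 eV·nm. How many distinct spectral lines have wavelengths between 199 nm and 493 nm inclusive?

Enumerate all n_i → n_f pairs with 1 ≤ n_f < n_i ≤ 5 and compute λ = 1240 / [13.6·9·(1/n_f² − 1/n_i²)].
Lines falling in [199, 493] nm: 4→3 (208.4 nm), 5→4 (450.3 nm).

2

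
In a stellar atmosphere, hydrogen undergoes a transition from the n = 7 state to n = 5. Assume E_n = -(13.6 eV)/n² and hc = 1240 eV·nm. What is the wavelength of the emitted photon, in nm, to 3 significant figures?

ΔE = 13.60 × (1/5² − 1/7²) = 13.60 × 0.01959 = 0.2664 eV.
λ = hc/ΔE = 1240 / 0.2664 = 4650 nm.
This line belongs to the Pfund series.

4650 nm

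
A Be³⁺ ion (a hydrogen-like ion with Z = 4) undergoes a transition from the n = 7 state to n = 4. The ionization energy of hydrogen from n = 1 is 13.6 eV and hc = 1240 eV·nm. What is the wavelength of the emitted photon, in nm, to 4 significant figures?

For Z = 4 the level energies scale as Z², so the effective Rydberg energy is 13.6 × 16 = 217.6 eV.
ΔE = 217.6 × (1/4² − 1/7²) = 217.6 × 0.04209 = 9.159 eV.
λ = hc/ΔE = 1240 / 9.159 = 135.4 nm.

135.4 nm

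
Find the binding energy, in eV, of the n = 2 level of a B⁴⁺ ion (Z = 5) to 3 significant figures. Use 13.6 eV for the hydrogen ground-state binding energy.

E_n = −13.6 Z²/n² = −340.0/n² eV for Z = 5.
E_2 = −340.0/4 = −85.0 eV, so ionization (to E = 0) requires 85.0 eV.

85.0 eV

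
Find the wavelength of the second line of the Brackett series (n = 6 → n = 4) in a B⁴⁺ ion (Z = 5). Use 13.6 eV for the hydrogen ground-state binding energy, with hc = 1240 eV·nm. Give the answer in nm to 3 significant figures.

105 nm

The Brackett series terminates on n_f = 4; the second line has n_i = 4+2 = 6.
ΔE = 340.0 × (1/4² − 1/6²) = 11.81 eV.
λ = 1240 / 11.81 = 105 nm.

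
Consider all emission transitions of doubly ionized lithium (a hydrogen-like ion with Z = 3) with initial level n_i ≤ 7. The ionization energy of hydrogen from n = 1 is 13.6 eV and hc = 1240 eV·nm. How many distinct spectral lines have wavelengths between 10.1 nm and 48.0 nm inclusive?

Enumerate all n_i → n_f pairs with 1 ≤ n_f < n_i ≤ 7 and compute λ = 1240 / [13.6·9·(1/n_f² − 1/n_i²)].
Lines falling in [10.1, 48.0] nm: 7→1 (10.34 nm), 6→1 (10.42 nm), 5→1 (10.55 nm), 4→1 (10.81 nm), 3→1 (11.40 nm), 2→1 (13.51 nm), 7→2 (44.12 nm), 6→2 (45.59 nm).

8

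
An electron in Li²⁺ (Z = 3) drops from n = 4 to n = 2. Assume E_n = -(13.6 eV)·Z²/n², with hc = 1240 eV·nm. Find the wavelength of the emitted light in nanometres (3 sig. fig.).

For Z = 3 the level energies scale as Z², so the effective Rydberg energy is 13.6 × 9 = 122.4 eV.
ΔE = 122.4 × (1/2² − 1/4²) = 122.4 × 0.1875 = 22.95 eV.
λ = hc/ΔE = 1240 / 22.95 = 54.0 nm.

54.0 nm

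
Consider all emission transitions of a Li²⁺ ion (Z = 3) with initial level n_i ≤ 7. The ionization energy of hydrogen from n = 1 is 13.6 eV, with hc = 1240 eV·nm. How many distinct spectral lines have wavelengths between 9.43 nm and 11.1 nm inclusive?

4

Enumerate all n_i → n_f pairs with 1 ≤ n_f < n_i ≤ 7 and compute λ = 1240 / [13.6·9·(1/n_f² − 1/n_i²)].
Lines falling in [9.43, 11.1] nm: 7→1 (10.34 nm), 6→1 (10.42 nm), 5→1 (10.55 nm), 4→1 (10.81 nm).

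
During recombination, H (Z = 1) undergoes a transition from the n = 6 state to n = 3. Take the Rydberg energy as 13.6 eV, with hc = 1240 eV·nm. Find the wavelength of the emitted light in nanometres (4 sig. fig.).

1094 nm

ΔE = 13.60 × (1/3² − 1/6²) = 13.60 × 0.08333 = 1.133 eV.
λ = hc/ΔE = 1240 / 1.133 = 1094 nm.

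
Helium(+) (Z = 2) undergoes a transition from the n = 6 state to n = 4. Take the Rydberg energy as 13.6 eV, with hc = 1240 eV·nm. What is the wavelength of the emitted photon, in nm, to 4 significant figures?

656.5 nm

For Z = 2 the level energies scale as Z², so the effective Rydberg energy is 13.6 × 4 = 54.40 eV.
ΔE = 54.40 × (1/4² − 1/6²) = 54.40 × 0.03472 = 1.889 eV.
λ = hc/ΔE = 1240 / 1.889 = 656.5 nm.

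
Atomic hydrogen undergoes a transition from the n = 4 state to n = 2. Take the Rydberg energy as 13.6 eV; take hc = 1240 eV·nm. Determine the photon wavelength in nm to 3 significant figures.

486 nm

ΔE = 13.60 × (1/2² − 1/4²) = 13.60 × 0.1875 = 2.550 eV.
λ = hc/ΔE = 1240 / 2.550 = 486 nm.
This line belongs to the Balmer series.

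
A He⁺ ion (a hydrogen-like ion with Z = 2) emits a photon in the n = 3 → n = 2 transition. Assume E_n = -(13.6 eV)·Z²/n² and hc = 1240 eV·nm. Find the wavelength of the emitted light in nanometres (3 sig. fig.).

164 nm

For Z = 2 the level energies scale as Z², so the effective Rydberg energy is 13.6 × 4 = 54.40 eV.
ΔE = 54.40 × (1/2² − 1/3²) = 54.40 × 0.1389 = 7.556 eV.
λ = hc/ΔE = 1240 / 7.556 = 164 nm.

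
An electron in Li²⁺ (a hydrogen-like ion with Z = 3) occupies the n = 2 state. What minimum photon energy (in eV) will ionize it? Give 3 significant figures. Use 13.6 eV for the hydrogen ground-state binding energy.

30.6 eV

E_n = −13.6 Z²/n² = −122.4/n² eV for Z = 3.
E_2 = −122.4/4 = −30.6 eV, so ionization (to E = 0) requires 30.6 eV.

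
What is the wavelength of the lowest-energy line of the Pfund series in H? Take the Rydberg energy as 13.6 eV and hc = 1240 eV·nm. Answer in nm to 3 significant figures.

7460 nm

The Pfund series terminates on n_f = 5; the first line has n_i = 5+1 = 6.
ΔE = 13.60 × (1/5² − 1/6²) = 0.1662 eV.
λ = 1240 / 0.1662 = 7460 nm.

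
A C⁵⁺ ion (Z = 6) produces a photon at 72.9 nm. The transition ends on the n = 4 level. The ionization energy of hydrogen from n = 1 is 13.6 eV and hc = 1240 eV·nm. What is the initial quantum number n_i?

n_i = 6

The photon energy is ΔE = hc/λ = 1240 / 72.9 = 17.01 eV.
With Z = 6, ΔE = 489.6 × (1/n_f² − 1/n_i²), so 1/n_f² − 1/n_i² = 0.03474.
With n_f = 4: 1/n_i² = 1/16 − 0.03474 = 0.02776, so n_i ≈ 6.00.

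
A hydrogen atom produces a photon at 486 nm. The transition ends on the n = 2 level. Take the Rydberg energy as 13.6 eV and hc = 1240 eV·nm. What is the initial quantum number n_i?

n_i = 4

The photon energy is ΔE = hc/λ = 1240 / 486 = 2.551 eV.
With Z = 1, ΔE = 13.60 × (1/n_f² − 1/n_i²), so 1/n_f² − 1/n_i² = 0.1876.
With n_f = 2: 1/n_i² = 1/4 − 0.1876 = 0.06239, so n_i ≈ 4.00.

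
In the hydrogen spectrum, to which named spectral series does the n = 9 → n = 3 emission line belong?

The series is set by the lower level: n_f = 3 is the Paschen series.

Paschen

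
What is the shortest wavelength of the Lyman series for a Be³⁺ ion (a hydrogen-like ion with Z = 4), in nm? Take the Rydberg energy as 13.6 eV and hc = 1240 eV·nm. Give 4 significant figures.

5.699 nm

The Lyman series has lower level n_f = 1; the series limit corresponds to n_i → ∞.
ΔE_max = 13.6 × 16 / 1² = 217.6 eV.
λ_min = 1240 / 217.6 = 5.699 nm.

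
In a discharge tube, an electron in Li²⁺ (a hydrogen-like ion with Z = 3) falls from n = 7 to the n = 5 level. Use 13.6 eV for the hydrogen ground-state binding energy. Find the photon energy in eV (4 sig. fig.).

The Bohr energies scale as Z², so for Z = 3: E_n = −122.4/n² eV.
E_7 = −122.4/49 = −2.498 eV and E_5 = −122.4/25 = −4.896 eV.
The photon energy is |E_7 − E_5| = 2.398 eV.

2.398 eV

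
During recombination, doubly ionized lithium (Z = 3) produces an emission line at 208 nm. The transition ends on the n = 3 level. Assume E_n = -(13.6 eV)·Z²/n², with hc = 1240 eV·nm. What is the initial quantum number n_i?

The photon energy is ΔE = hc/λ = 1240 / 208 = 5.962 eV.
With Z = 3, ΔE = 122.4 × (1/n_f² − 1/n_i²), so 1/n_f² − 1/n_i² = 0.04871.
With n_f = 3: 1/n_i² = 1/9 − 0.04871 = 0.06241, so n_i ≈ 4.00.

n_i = 4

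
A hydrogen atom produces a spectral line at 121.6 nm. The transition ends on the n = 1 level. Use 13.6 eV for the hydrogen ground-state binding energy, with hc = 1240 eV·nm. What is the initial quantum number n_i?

n_i = 2

The photon energy is ΔE = hc/λ = 1240 / 121.6 = 10.20 eV.
With Z = 1, ΔE = 13.60 × (1/n_f² − 1/n_i²), so 1/n_f² − 1/n_i² = 0.7498.
With n_f = 1: 1/n_i² = 1/1 − 0.7498 = 0.2502, so n_i ≈ 2.00.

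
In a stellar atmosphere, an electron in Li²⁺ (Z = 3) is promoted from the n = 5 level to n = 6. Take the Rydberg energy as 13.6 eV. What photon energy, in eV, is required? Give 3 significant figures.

1.50 eV

The Bohr energies scale as Z², so for Z = 3: E_n = −122.4/n² eV.
E_6 = −122.4/36 = −3.400 eV and E_5 = −122.4/25 = −4.896 eV.
The photon energy is |E_6 − E_5| = 1.50 eV.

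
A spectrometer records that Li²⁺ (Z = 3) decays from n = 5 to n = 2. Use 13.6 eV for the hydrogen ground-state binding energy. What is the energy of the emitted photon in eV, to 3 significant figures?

25.7 eV

The Bohr energies scale as Z², so for Z = 3: E_n = −122.4/n² eV.
E_5 = −122.4/25 = −4.896 eV and E_2 = −122.4/4 = −30.60 eV.
The photon energy is |E_5 − E_2| = 25.7 eV.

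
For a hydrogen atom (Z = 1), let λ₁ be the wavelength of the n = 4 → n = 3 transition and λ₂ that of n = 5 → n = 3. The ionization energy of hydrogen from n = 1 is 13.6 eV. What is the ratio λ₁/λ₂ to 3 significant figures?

λ ∝ 1/ΔE ∝ 1/(1/n_f² − 1/n_i²), and the Z² and hc factors cancel in the ratio.
λ₁/λ₂ = (1/3² − 1/5²)/(1/3² − 1/4²) = 0.07111/0.04861 = 1.46.

1.46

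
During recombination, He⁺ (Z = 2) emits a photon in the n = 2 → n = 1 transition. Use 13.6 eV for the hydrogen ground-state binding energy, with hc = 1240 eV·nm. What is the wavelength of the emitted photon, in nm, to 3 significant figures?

For Z = 2 the level energies scale as Z², so the effective Rydberg energy is 13.6 × 4 = 54.40 eV.
ΔE = 54.40 × (1/1² − 1/2²) = 54.40 × 0.7500 = 40.80 eV.
λ = hc/ΔE = 1240 / 40.80 = 30.4 nm.

30.4 nm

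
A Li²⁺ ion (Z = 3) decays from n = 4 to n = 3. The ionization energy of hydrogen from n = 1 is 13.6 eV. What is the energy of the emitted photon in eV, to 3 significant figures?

5.95 eV

The Bohr energies scale as Z², so for Z = 3: E_n = −122.4/n² eV.
E_4 = −122.4/16 = −7.650 eV and E_3 = −122.4/9 = −13.60 eV.
The photon energy is |E_4 − E_3| = 5.95 eV.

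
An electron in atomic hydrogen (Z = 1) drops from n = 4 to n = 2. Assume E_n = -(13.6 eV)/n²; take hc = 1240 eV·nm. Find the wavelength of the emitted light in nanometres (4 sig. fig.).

ΔE = 13.60 × (1/2² − 1/4²) = 13.60 × 0.1875 = 2.550 eV.
λ = hc/ΔE = 1240 / 2.550 = 486.3 nm.

486.3 nm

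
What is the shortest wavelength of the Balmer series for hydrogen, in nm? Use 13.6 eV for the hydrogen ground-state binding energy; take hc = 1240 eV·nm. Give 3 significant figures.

The Balmer series has lower level n_f = 2; the series limit corresponds to n_i → ∞.
ΔE_max = 13.6 × 1 / 2² = 3.400 eV.
λ_min = 1240 / 3.400 = 365 nm.

365 nm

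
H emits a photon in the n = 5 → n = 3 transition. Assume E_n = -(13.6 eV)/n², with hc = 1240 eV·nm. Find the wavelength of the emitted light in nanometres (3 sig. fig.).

1280 nm

ΔE = 13.60 × (1/3² − 1/5²) = 13.60 × 0.07111 = 0.9671 eV.
λ = hc/ΔE = 1240 / 0.9671 = 1280 nm.
This line belongs to the Paschen series.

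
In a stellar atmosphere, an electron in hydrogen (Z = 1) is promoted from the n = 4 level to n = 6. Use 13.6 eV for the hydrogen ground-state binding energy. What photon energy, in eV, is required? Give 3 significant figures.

E_6 = −13.60/36 = −0.3778 eV and E_4 = −13.60/16 = −0.8500 eV.
The photon energy is |E_6 − E_4| = 0.472 eV.

0.472 eV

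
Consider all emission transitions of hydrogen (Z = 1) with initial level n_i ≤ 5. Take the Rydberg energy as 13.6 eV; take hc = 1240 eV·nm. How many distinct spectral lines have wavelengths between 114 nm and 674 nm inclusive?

4

Enumerate all n_i → n_f pairs with 1 ≤ n_f < n_i ≤ 5 and compute λ = 1240 / [13.6·1·(1/n_f² − 1/n_i²)].
Lines falling in [114, 674] nm: 2→1 (121.6 nm), 5→2 (434.2 nm), 4→2 (486.3 nm), 3→2 (656.5 nm).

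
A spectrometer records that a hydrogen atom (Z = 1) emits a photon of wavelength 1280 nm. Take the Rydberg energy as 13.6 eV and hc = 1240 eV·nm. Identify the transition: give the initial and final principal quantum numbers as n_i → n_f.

The photon energy is ΔE = hc/λ = 1240 / 1280 = 0.9688 eV.
With Z = 1, ΔE = 13.60 × (1/n_f² − 1/n_i²), so 1/n_f² − 1/n_i² = 0.07123.
Trying n_f = 3 gives 1/n_i² = 0.03988, i.e. n_i ≈ 5; this pair matches.

n_i = 5, n_f = 3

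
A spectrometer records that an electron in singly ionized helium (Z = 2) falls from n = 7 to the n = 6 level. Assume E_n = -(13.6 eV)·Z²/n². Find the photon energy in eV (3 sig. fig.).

The Bohr energies scale as Z², so for Z = 2: E_n = −54.40/n² eV.
E_7 = −54.40/49 = −1.110 eV and E_6 = −54.40/36 = −1.511 eV.
The photon energy is |E_7 − E_6| = 0.401 eV.

0.401 eV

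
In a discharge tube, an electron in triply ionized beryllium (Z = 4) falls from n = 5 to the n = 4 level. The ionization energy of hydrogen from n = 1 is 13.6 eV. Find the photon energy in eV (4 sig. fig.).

4.896 eV

The Bohr energies scale as Z², so for Z = 4: E_n = −217.6/n² eV.
E_5 = −217.6/25 = −8.704 eV and E_4 = −217.6/16 = −13.60 eV.
The photon energy is |E_5 − E_4| = 4.896 eV.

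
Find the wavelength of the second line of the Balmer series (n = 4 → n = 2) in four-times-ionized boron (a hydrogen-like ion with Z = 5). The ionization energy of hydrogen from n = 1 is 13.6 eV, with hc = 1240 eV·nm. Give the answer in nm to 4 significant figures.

The Balmer series terminates on n_f = 2; the second line has n_i = 2+2 = 4.
ΔE = 340.0 × (1/2² − 1/4²) = 63.75 eV.
λ = 1240 / 63.75 = 19.45 nm.

19.45 nm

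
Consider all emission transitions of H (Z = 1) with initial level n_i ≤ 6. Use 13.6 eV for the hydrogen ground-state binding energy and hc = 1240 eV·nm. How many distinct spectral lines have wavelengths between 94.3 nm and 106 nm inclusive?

Enumerate all n_i → n_f pairs with 1 ≤ n_f < n_i ≤ 6 and compute λ = 1240 / [13.6·1·(1/n_f² − 1/n_i²)].
Lines falling in [94.3, 106] nm: 5→1 (94.98 nm), 4→1 (97.25 nm), 3→1 (102.6 nm).

3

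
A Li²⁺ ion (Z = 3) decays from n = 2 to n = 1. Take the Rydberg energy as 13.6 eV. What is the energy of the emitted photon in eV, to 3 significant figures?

91.8 eV

The Bohr energies scale as Z², so for Z = 3: E_n = −122.4/n² eV.
E_2 = −122.4/4 = −30.60 eV and E_1 = −122.4/1 = −122.4 eV.
The photon energy is |E_2 − E_1| = 91.8 eV.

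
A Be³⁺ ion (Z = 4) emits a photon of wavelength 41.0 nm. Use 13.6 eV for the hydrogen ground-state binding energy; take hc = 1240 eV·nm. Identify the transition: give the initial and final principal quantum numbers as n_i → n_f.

The photon energy is ΔE = hc/λ = 1240 / 41.0 = 30.24 eV.
With Z = 4, ΔE = 217.6 × (1/n_f² − 1/n_i²), so 1/n_f² − 1/n_i² = 0.1390.
Trying n_f = 2 gives 1/n_i² = 0.1110, i.e. n_i ≈ 3; this pair matches.

n_i = 3, n_f = 2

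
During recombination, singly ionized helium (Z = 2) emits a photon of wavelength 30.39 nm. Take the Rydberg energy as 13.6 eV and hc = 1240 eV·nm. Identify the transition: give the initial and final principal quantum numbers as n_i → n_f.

The photon energy is ΔE = hc/λ = 1240 / 30.39 = 40.80 eV.
With Z = 2, ΔE = 54.40 × (1/n_f² − 1/n_i²), so 1/n_f² − 1/n_i² = 0.7501.
Trying n_f = 1 gives 1/n_i² = 0.2499, i.e. n_i ≈ 2; this pair matches.

n_i = 2, n_f = 1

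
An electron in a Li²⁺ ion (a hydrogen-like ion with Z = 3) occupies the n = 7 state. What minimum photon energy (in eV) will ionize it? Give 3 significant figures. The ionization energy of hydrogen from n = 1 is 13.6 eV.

2.50 eV

E_n = −13.6 Z²/n² = −122.4/n² eV for Z = 3.
E_7 = −122.4/49 = −2.50 eV, so ionization (to E = 0) requires 2.50 eV.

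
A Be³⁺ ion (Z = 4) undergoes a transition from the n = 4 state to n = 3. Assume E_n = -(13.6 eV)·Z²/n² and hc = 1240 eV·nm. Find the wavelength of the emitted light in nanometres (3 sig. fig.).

For Z = 4 the level energies scale as Z², so the effective Rydberg energy is 13.6 × 16 = 217.6 eV.
ΔE = 217.6 × (1/3² − 1/4²) = 217.6 × 0.04861 = 10.58 eV.
λ = hc/ΔE = 1240 / 10.58 = 117 nm.

117 nm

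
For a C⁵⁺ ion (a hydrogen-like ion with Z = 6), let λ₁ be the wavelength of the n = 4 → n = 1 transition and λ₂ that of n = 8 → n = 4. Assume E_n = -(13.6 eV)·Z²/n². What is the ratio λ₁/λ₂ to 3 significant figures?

λ ∝ 1/ΔE ∝ 1/(1/n_f² − 1/n_i²), and the Z² and hc factors cancel in the ratio.
λ₁/λ₂ = (1/4² − 1/8²)/(1/1² − 1/4²) = 0.04688/0.9375 = 0.0500.

0.0500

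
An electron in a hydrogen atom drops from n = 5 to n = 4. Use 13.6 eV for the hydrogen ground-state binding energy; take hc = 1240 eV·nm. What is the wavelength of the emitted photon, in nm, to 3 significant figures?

4050 nm

ΔE = 13.60 × (1/4² − 1/5²) = 13.60 × 0.02250 = 0.3060 eV.
λ = hc/ΔE = 1240 / 0.3060 = 4050 nm.
This line belongs to the Brackett series.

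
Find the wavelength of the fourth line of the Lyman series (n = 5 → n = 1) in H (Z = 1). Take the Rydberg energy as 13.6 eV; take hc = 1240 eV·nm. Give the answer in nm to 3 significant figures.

95.0 nm

The Lyman series terminates on n_f = 1; the fourth line has n_i = 1+4 = 5.
ΔE = 13.60 × (1/1² − 1/5²) = 13.06 eV.
λ = 1240 / 13.06 = 95.0 nm.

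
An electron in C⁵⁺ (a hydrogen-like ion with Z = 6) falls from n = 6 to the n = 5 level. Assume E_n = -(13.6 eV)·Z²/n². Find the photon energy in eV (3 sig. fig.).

The Bohr energies scale as Z², so for Z = 6: E_n = −489.6/n² eV.
E_6 = −489.6/36 = −13.60 eV and E_5 = −489.6/25 = −19.58 eV.
The photon energy is |E_6 − E_5| = 5.98 eV.

5.98 eV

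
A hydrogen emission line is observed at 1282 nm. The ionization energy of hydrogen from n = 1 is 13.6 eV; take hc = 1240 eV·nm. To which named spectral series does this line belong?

ΔE = 1240/1282 = 0.9672 eV.
This matches 13.6 × (1/3² − 1/5²), so n_f = 3: the Paschen series.

Paschen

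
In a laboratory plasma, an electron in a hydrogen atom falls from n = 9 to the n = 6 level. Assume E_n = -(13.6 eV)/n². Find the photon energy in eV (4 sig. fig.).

0.2099 eV

E_9 = −13.60/81 = −0.1679 eV and E_6 = −13.60/36 = −0.3778 eV.
The photon energy is |E_9 − E_6| = 0.2099 eV.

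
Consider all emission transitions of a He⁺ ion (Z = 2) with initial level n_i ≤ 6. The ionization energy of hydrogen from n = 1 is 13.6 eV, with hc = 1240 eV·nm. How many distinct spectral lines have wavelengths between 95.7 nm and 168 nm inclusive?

4

Enumerate all n_i → n_f pairs with 1 ≤ n_f < n_i ≤ 6 and compute λ = 1240 / [13.6·4·(1/n_f² − 1/n_i²)].
Lines falling in [95.7, 168] nm: 6→2 (102.6 nm), 5→2 (108.5 nm), 4→2 (121.6 nm), 3→2 (164.1 nm).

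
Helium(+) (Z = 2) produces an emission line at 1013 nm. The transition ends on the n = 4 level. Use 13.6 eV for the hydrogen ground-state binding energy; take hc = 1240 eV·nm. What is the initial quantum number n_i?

The photon energy is ΔE = hc/λ = 1240 / 1013 = 1.224 eV.
With Z = 2, ΔE = 54.40 × (1/n_f² − 1/n_i²), so 1/n_f² − 1/n_i² = 0.02250.
With n_f = 4: 1/n_i² = 1/16 − 0.02250 = 0.04000, so n_i ≈ 5.00.

n_i = 5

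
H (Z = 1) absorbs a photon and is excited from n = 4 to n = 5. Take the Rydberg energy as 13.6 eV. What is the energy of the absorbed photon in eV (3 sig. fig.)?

0.306 eV

E_5 = −13.60/25 = −0.5440 eV and E_4 = −13.60/16 = −0.8500 eV.
The photon energy is |E_5 − E_4| = 0.306 eV.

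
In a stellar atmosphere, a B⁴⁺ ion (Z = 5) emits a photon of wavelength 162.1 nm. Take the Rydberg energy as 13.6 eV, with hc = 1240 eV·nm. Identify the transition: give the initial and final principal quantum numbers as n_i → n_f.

n_i = 5, n_f = 4

The photon energy is ΔE = hc/λ = 1240 / 162.1 = 7.650 eV.
With Z = 5, ΔE = 340.0 × (1/n_f² − 1/n_i²), so 1/n_f² − 1/n_i² = 0.02250.
Trying n_f = 4 gives 1/n_i² = 0.04000, i.e. n_i ≈ 5; this pair matches.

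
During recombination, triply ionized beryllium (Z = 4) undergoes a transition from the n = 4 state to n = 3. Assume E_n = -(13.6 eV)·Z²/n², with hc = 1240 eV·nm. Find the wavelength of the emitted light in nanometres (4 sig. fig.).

117.2 nm

For Z = 4 the level energies scale as Z², so the effective Rydberg energy is 13.6 × 16 = 217.6 eV.
ΔE = 217.6 × (1/3² − 1/4²) = 217.6 × 0.04861 = 10.58 eV.
λ = hc/ΔE = 1240 / 10.58 = 117.2 nm.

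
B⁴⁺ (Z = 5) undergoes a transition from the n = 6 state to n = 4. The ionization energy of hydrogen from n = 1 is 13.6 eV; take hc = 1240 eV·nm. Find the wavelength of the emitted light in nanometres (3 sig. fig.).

105 nm

For Z = 5 the level energies scale as Z², so the effective Rydberg energy is 13.6 × 25 = 340.0 eV.
ΔE = 340.0 × (1/4² − 1/6²) = 340.0 × 0.03472 = 11.81 eV.
λ = hc/ΔE = 1240 / 11.81 = 105 nm.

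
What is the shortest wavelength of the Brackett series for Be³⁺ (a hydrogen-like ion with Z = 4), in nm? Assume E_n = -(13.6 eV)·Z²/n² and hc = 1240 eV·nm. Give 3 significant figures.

The Brackett series has lower level n_f = 4; the series limit corresponds to n_i → ∞.
ΔE_max = 13.6 × 16 / 4² = 13.60 eV.
λ_min = 1240 / 13.60 = 91.2 nm.

91.2 nm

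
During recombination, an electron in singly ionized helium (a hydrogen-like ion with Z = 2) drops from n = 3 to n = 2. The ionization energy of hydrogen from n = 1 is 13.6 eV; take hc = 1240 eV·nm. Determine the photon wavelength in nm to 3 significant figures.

164 nm

For Z = 2 the level energies scale as Z², so the effective Rydberg energy is 13.6 × 4 = 54.40 eV.
ΔE = 54.40 × (1/2² − 1/3²) = 54.40 × 0.1389 = 7.556 eV.
λ = hc/ΔE = 1240 / 7.556 = 164 nm.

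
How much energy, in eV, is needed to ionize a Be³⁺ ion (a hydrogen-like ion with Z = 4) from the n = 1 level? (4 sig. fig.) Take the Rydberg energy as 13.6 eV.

E_n = −13.6 Z²/n² = −217.6/n² eV for Z = 4.
E_1 = −217.6/1 = −217.6 eV, so ionization (to E = 0) requires 217.6 eV.

217.6 eV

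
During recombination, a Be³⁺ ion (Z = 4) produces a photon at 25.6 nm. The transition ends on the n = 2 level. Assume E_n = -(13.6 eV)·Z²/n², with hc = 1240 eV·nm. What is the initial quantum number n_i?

n_i = 6

The photon energy is ΔE = hc/λ = 1240 / 25.6 = 48.44 eV.
With Z = 4, ΔE = 217.6 × (1/n_f² − 1/n_i²), so 1/n_f² − 1/n_i² = 0.2226.
With n_f = 2: 1/n_i² = 1/4 − 0.2226 = 0.02740, so n_i ≈ 6.04.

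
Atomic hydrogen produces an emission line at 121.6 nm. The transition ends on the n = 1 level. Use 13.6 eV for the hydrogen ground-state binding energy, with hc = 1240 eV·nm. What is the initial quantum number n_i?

The photon energy is ΔE = hc/λ = 1240 / 121.6 = 10.20 eV.
With Z = 1, ΔE = 13.60 × (1/n_f² − 1/n_i²), so 1/n_f² − 1/n_i² = 0.7498.
With n_f = 1: 1/n_i² = 1/1 − 0.7498 = 0.2502, so n_i ≈ 2.00.

n_i = 2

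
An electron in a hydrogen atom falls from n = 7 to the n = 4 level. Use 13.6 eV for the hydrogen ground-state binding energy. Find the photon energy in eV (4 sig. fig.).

0.5724 eV

E_7 = −13.60/49 = −0.2776 eV and E_4 = −13.60/16 = −0.8500 eV.
The photon energy is |E_7 − E_4| = 0.5724 eV.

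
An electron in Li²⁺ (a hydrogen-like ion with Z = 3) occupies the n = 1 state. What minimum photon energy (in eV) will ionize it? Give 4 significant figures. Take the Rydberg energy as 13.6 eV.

122.4 eV

E_n = −13.6 Z²/n² = −122.4/n² eV for Z = 3.
E_1 = −122.4/1 = −122.4 eV, so ionization (to E = 0) requires 122.4 eV.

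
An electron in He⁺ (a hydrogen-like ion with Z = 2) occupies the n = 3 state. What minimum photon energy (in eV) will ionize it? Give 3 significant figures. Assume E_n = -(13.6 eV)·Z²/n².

6.04 eV

E_n = −13.6 Z²/n² = −54.40/n² eV for Z = 2.
E_3 = −54.40/9 = −6.04 eV, so ionization (to E = 0) requires 6.04 eV.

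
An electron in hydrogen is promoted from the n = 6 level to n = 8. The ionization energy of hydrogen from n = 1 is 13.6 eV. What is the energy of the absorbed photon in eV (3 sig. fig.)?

E_8 = −13.60/64 = −0.2125 eV and E_6 = −13.60/36 = −0.3778 eV.
The photon energy is |E_8 − E_6| = 0.165 eV.

0.165 eV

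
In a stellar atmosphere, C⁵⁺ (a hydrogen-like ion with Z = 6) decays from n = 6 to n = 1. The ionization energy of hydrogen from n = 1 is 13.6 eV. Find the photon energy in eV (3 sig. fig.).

476 eV

The Bohr energies scale as Z², so for Z = 6: E_n = −489.6/n² eV.
E_6 = −489.6/36 = −13.60 eV and E_1 = −489.6/1 = −489.6 eV.
The photon energy is |E_6 − E_1| = 476 eV.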